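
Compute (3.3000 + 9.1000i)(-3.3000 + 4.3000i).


Real = 3.3*(-3.3) - 9.1*4.3 = -10.89 - 39.13 = -50.02
Imag = 3.3*4.3 - (3.3)*9.1 = 14.19 - (30.03) = -15.84

-50.0200 - 15.8400i


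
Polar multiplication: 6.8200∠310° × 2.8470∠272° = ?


r = 6.8200 * 2.8470 = 19.4165
theta = 310° + 272° = 582° = 222° (mod 360)

19.4165 cis(222°)


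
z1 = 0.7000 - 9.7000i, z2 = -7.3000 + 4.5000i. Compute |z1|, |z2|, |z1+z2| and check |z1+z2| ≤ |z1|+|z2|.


|z1| = sqrt(0.7^2 + (-9.7)^2) = sqrt(94.58) = 9.7252
|z2| = sqrt((-7.3)^2 + 4.5^2) = sqrt(73.54) = 8.5755
z1+z2 = -6.6000 - 5.2000i
|z1+z2| = sqrt(70.6) = 8.4024
|z1|+|z2| = 9.7252 + 8.5755 = 18.3007

|z1+z2| = 8.4024 ≤ |z1|+|z2| = 18.3007 (verified)


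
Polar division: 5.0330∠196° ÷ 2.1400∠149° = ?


r = 5.0330 / 2.1400 = 2.3519
theta = 196° - 149° = 47° = 47° (mod 360)

2.3519 cis(47°)


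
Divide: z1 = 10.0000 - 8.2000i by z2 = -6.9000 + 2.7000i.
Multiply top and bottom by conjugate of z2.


Conjugate of z2 = -6.9000 - 2.7000i
Numerator: (10.0000 - 8.2000i)(-6.9000 - 2.7000i) = -91.1400 + 29.5800i
Denominator: (-6.9)^2 + 2.7^2 = 54.9
Result = (-91.1400 + 29.5800i)/54.9

-1.6601 + 0.5388i


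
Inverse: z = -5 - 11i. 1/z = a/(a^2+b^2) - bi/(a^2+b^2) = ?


|z|^2 = 25+121 = 146
1/z = (-5 + 11i)/146

1/z = -0.0342 + 0.0753i


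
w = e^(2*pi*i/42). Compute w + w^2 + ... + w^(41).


With w = e^(2*pi*i/42), all 42 of the 42th roots of unity w^0 = 1, w, ..., w^(41) sum to 0: 1 + w + ... + w^(41) = (1 - w^42)/(1 - w) = 0 since w^42 = 1, w ≠ 1.
Removing the root 1: w + w^2 + ... + w^(41) = 0 - 1 = -1

Sum = -1


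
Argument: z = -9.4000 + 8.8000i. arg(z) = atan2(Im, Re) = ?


Re = -9.4, Im = 8.8
arg = atan2(8.8, -9.4) = 136.8882 degrees

arg(z) = 136.8882 degrees


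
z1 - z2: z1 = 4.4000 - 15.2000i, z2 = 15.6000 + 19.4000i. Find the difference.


Real: 4.4 - 15.6 = -11.2
Imag: -15.2 - 19.4 = -34.6

-11.2000 - 34.6000i


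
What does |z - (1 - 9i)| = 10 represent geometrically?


|z - z0| = r is a circle with center z0 and radius r.
Center = (1, -9), radius = 10

Circle with center (1, -9) and radius 10


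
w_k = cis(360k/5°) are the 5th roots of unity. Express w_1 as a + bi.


Angle = 360*1/5 = 72°
a = cos(72°) = 0.3090
b = sin(72°) = 0.9511

0.3090 + 0.9511i


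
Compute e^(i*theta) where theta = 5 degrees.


cos(5°) = 0.9962
sin(5°) = 0.0872

e^(i*5°) = 0.9962 + 0.0872i


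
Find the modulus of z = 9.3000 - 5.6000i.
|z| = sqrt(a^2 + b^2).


|z| = sqrt(9.3^2 + (-5.6)^2) = sqrt(86.49 + 31.36) = sqrt(117.85) = 10.8559

|z| = 10.8559


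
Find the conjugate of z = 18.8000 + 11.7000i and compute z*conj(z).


z_bar = 18.8000 - 11.7000i
z*z_bar = 18.8^2 + 11.7^2 = 353.44 + 136.89 = 490.33

z_bar = 18.8000 - 11.7000i, z*z_bar = 490.33


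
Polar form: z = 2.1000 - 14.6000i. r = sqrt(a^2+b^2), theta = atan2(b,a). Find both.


r = sqrt(4.41+213.16) = sqrt(217.57) = 14.7503
theta = atan2(-14.6, 2.1) = -81.8150 degrees

r = 14.7503, theta = -81.8150 degrees


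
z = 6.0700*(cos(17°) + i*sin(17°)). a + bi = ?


a = 6.0700*cos(17°) = 6.0700*0.956305 = 5.8048
b = 6.0700*sin(17°) = 6.0700*0.29237 = 1.7747

5.8048 + 1.7747i


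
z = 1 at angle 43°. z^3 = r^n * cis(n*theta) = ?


r^3 = 1^3 = 1
n*theta = 3*43° = 129° = 129° (mod 360)
a = 1*cos(129°) = -0.6293
b = 1*sin(129°) = 0.7771

1 cis(129°) = -0.6293 + 0.7771i


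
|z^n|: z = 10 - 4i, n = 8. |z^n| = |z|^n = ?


|z| = sqrt(100+16) = sqrt(116) = 10.7703
|z^8| = |z|^8 = (sqrt(116))^8 = 116^4 = 181063936

|z^8| = 181063936


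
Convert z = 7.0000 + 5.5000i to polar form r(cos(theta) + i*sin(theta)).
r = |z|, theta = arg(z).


r = sqrt(49+30.25) = sqrt(79.25) = 8.9022
theta = atan2(5.5, 7) = 38.1572 degrees

r = 8.9022, theta = 38.1572 degrees


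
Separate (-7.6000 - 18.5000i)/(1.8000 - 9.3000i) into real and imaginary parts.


Multiply by conjugate: (-7.6000 - 18.5000i)(1.8000 + 9.3000i) / (1.8^2 + (-9.3)^2)
Numerator real = -7.6*1.8 - (18.5)*(-9.3) = 158.37
Numerator imag = -18.5*1.8 - (-7.6)*(-9.3) = -103.98
Denominator = 89.73
Re(z) = 158.37/89.73 = 1.7650
Im(z) = -103.98/89.73 = -1.1588

Re(z) = 1.7650, Im(z) = -1.1588


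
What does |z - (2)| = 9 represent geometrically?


|z - z0| = r is a circle with center z0 and radius r.
Center = (2, 0), radius = 9

Circle with center (2, 0) and radius 9


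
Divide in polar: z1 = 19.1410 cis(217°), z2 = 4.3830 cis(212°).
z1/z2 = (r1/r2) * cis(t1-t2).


r = 19.1410 / 4.3830 = 4.3671
theta = 217° - 212° = 5° = 5° (mod 360)

4.3671 cis(5°)


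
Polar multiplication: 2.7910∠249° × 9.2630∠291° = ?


r = 2.7910 * 9.2630 = 25.8530
theta = 249° + 291° = 540° = 180° (mod 360)

25.8530 cis(180°)


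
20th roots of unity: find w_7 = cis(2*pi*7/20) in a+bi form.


Angle = 360*7/20 = 126°
a = cos(126°) = -0.5878
b = sin(126°) = 0.8090

-0.5878 + 0.8090i


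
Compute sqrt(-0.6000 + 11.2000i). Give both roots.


|z| = sqrt(0.36+125.44) = 11.2161
sqrt((|z|+a)/2) = sqrt((11.2161+(-0.6))/2) = sqrt(5.3080) = 2.3039
sqrt((|z|-a)/2) = sqrt((11.2161-(-0.6))/2) = sqrt(5.9080) = 2.4306

±(2.3039 + 2.4306i) i.e. 2.3039 + 2.4306i and -2.3039 - 2.4306i


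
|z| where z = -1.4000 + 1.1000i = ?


|z| = sqrt((-1.4)^2 + 1.1^2) = sqrt(1.96 + 1.21) = sqrt(3.17) = 1.7804

|z| = 1.7804


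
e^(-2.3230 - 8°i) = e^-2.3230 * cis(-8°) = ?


e^-2.3230 = 0.0980
cos(-8°) = 0.9903
sin(-8°) = -0.1392
Real = 0.0980*0.9903 = 0.0970
Imag = 0.0980*(-0.1392) = -0.0136

0.0970 - 0.0136i


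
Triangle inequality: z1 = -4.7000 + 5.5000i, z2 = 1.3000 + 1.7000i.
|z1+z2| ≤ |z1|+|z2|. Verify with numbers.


|z1| = sqrt((-4.7)^2 + 5.5^2) = sqrt(52.34) = 7.2346
|z2| = sqrt(1.3^2 + 1.7^2) = sqrt(4.58) = 2.1401
z1+z2 = -3.4000 + 7.2000i
|z1+z2| = sqrt(63.4) = 7.9624
|z1|+|z2| = 7.2346 + 2.1401 = 9.3747

|z1+z2| = 7.9624 ≤ |z1|+|z2| = 9.3747 (verified)


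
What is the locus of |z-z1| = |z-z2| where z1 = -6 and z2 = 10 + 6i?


Equal distances means the locus is the perpendicular bisector of z1 and z2.
Midpoint = ((-6+10)/2, (0+6)/2) = (2.0000, 3.0000)

Perpendicular bisector through (2.0000, 3.0000)


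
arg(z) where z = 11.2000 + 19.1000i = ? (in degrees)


Re = 11.2, Im = 19.1
arg = atan2(19.1, 11.2) = 59.6132 degrees

arg(z) = 59.6132 degrees


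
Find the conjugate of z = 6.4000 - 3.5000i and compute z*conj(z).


z_bar = 6.4000 + 3.5000i
z*z_bar = 6.4^2 + (-3.5)^2 = 40.96 + 12.25 = 53.21

z_bar = 6.4000 + 3.5000i, z*z_bar = 53.21


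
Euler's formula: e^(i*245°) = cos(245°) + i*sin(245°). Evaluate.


cos(245°) = -0.4226
sin(245°) = -0.9063

e^(i*245°) = -0.4226 - 0.9063i


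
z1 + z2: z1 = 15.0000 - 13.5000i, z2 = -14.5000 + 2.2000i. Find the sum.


Real: 15 - 14.5 = 0.5
Imag: -13.5 + 2.2 = -11.3

0.5000 - 11.3000i


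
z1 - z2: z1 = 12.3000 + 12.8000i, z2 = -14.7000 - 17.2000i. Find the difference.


Real: 12.3 + 14.7 = 27
Imag: 12.8 + 17.2 = 30

27.0000 + 30.0000i


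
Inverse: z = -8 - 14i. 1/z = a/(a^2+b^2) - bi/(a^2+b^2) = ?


|z|^2 = 64+196 = 260
1/z = (-8 + 14i)/260

1/z = -0.0308 + 0.0538i


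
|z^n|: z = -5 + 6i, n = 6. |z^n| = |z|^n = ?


|z| = sqrt(25+36) = sqrt(61) = 7.8102
|z^6| = |z|^6 = (sqrt(61))^6 = 61^3 = 226981

|z^6| = 226981


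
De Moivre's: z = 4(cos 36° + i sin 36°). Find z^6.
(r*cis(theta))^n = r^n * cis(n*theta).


r^6 = 4^6 = 4096
n*theta = 6*36° = 216° = 216° (mod 360)
a = 4096*cos(216°) = -3313.7336
b = 4096*sin(216°) = -2407.5684

4096 cis(216°) = -3313.7336 - 2407.5684i


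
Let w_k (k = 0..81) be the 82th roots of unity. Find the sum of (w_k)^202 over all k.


The roots are w_k = w^k with w = e^(2*pi*i/82), and (w^k)^202 = (w^202)^k.
So S = 1 + u + u^2 + ... + u^(81) with u = w^202.
202 = 2*82 + 38, so 202 is not a multiple of 82: u = (w^82)^2 * w^38 = w^38 ≠ 1 (w is a primitive 82th root), while u^82 = (w^82)^202 = 1.
Geometric series: S = (1 - u^82)/(1 - u) = (1 - 1)/(1 - u) = 0

S = 0


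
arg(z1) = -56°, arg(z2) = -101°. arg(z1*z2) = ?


arg(z1*z2) = -56° - 101° = -157°
Normalized to (-180°, 180°]: -157°

-157°


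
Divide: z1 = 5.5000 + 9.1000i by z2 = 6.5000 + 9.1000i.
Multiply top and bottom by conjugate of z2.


Conjugate of z2 = 6.5000 - 9.1000i
Numerator: (5.5000 + 9.1000i)(6.5000 - 9.1000i) = 118.5600 + 9.1000i
Denominator: 6.5^2 + 9.1^2 = 125.06
Result = (118.5600 + 9.1000i)/125.06

0.9480 + 0.0728i


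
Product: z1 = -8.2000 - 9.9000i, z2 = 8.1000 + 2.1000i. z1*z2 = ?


Real = -8.2*8.1 - (-9.9)*2.1 = -66.42 - (-20.79) = -45.63
Imag = -8.2*2.1 + 8.1*(-9.9) = -17.22 - (80.19) = -97.41

-45.6300 - 97.4100i


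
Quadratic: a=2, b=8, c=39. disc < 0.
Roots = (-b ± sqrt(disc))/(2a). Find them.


disc = 8^2 - 4*2*39 = 64 - 312 = -248
sqrt(|disc|) = sqrt(248) = 15.7480
Real part = -8/(2*2) = -2.0000
Imag part = 15.7480/(2*2) = 3.9370

-2.0000 ± 3.9370i


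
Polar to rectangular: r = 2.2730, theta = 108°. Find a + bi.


a = 2.2730*cos(108°) = 2.2730*(-0.309) = -0.7024
b = 2.2730*sin(108°) = 2.2730*0.95106 = 2.1618

-0.7024 + 2.1618i


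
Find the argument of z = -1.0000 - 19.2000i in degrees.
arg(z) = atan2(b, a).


Re = -1, Im = -19.2
arg = atan2(-19.2, -1) = -92.9815 degrees

arg(z) = -92.9815 degrees


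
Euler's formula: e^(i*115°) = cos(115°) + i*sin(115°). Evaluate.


cos(115°) = -0.4226
sin(115°) = 0.9063

e^(i*115°) = -0.4226 + 0.9063i


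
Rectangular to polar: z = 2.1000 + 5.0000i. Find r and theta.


r = sqrt(4.41+25) = sqrt(29.41) = 5.4231
theta = atan2(5, 2.1) = 67.2176 degrees

r = 5.4231, theta = 67.2176 degrees


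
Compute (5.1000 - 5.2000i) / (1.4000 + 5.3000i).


Conjugate of z2 = 1.4000 - 5.3000i
Numerator: (5.1000 - 5.2000i)(1.4000 - 5.3000i) = -20.4200 - 34.3100i
Denominator: 1.4^2 + 5.3^2 = 30.05
Result = (-20.4200 - 34.3100i)/30.05

-0.6795 - 1.1418i


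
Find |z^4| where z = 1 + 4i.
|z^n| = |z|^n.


|z| = sqrt(1+16) = sqrt(17) = 4.1231
|z^4| = |z|^4 = (sqrt(17))^4 = 17^2 = 289

|z^4| = 289


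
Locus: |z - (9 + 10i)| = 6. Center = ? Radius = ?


|z - z0| = r is a circle with center z0 and radius r.
Center = (9, 10), radius = 6

Circle with center (9, 10) and radius 6


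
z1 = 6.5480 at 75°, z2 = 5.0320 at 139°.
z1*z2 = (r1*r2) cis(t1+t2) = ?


r = 6.5480 * 5.0320 = 32.9495
theta = 75° + 139° = 214° = 214° (mod 360)

32.9495 cis(214°)


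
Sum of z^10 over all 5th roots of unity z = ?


The roots are w_k = w^k with w = e^(2*pi*i/5), and (w^k)^10 = (w^10)^k.
So S = 1 + u + u^2 + ... + u^(4) with u = w^10.
10 = 2*5 + 0, so 10 is a multiple of 5 and u = (w^5)^2 = 1.
Every one of the 5 terms equals 1: S = 5

S = 5


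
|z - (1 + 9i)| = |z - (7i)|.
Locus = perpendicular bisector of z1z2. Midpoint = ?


Equal distances means the locus is the perpendicular bisector of z1 and z2.
Midpoint = ((1+0)/2, (9+7)/2) = (0.5000, 8.0000)

Perpendicular bisector through (0.5000, 8.0000)


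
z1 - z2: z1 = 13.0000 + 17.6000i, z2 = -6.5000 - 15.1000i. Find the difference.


Real: 13 + 6.5 = 19.5
Imag: 17.6 + 15.1 = 32.7

19.5000 + 32.7000i


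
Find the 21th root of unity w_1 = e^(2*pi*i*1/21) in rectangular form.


Angle = 360*1/21 = 17.1429°
a = cos(17.1429°) = 0.9556
b = sin(17.1429°) = 0.2948

0.9556 + 0.2948i


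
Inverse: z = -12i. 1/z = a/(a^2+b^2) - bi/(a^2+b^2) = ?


|z|^2 = 0+144 = 144
1/z = (0 + 12i)/144

1/z = 0 + 0.0833i


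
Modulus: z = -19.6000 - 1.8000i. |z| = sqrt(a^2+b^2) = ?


|z| = sqrt((-19.6)^2 + (-1.8)^2) = sqrt(384.16 + 3.24) = sqrt(387.4) = 19.6825

|z| = 19.6825


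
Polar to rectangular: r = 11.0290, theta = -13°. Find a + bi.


a = 11.0290*cos(-13°) = 11.0290*0.97437 = 10.7463
b = 11.0290*sin(-13°) = 11.0290*(-0.22495) = -2.4810

10.7463 - 2.4810i


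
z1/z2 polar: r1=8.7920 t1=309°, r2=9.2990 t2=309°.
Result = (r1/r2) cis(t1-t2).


r = 8.7920 / 9.2990 = 0.9455
theta = 309° - 309° = 0° = 0° (mod 360)

0.9455 cis(0°)


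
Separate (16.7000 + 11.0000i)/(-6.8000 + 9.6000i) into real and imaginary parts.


Multiply by conjugate: (16.7000 + 11.0000i)(-6.8000 - 9.6000i) / ((-6.8)^2 + 9.6^2)
Numerator real = 16.7*(-6.8) + 11*9.6 = -7.96
Numerator imag = 11*(-6.8) - 16.7*9.6 = -235.12
Denominator = 138.4
Re(z) = -7.96/138.4 = -0.0575
Im(z) = -235.12/138.4 = -1.6988

Re(z) = -0.0575, Im(z) = -1.6988


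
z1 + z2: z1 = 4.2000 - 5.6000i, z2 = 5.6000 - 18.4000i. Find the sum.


Real: 4.2 + 5.6 = 9.8
Imag: -5.6 - 18.4 = -24

9.8000 - 24.0000i


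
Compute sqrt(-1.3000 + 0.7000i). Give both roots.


|z| = sqrt(1.69+0.49) = 1.4765
sqrt((|z|+a)/2) = sqrt((1.4765+(-1.3))/2) = sqrt(0.0882) = 0.2971
sqrt((|z|-a)/2) = sqrt((1.4765-(-1.3))/2) = sqrt(1.3882) = 1.1782

±(0.2971 + 1.1782i) i.e. 0.2971 + 1.1782i and -0.2971 - 1.1782i


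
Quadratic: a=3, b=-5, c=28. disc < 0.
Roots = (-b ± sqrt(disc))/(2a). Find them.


disc = (-5)^2 - 4*3*28 = 25 - 336 = -311
sqrt(|disc|) = sqrt(311) = 17.6352
Real part = 5/(2*3) = 0.8333
Imag part = 17.6352/(2*3) = 2.9392

0.8333 ± 2.9392i


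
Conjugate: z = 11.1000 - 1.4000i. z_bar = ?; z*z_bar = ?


z_bar = 11.1000 + 1.4000i
z*z_bar = 11.1^2 + (-1.4)^2 = 123.21 + 1.96 = 125.17

z_bar = 11.1000 + 1.4000i, z*z_bar = 125.17


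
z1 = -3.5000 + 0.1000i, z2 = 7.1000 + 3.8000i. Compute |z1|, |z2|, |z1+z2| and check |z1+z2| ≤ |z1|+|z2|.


|z1| = sqrt((-3.5)^2 + 0.1^2) = sqrt(12.26) = 3.5014
|z2| = sqrt(7.1^2 + 3.8^2) = sqrt(64.85) = 8.0529
z1+z2 = 3.6000 + 3.9000i
|z1+z2| = sqrt(28.17) = 5.3075
|z1|+|z2| = 3.5014 + 8.0529 = 11.5543

|z1+z2| = 5.3075 ≤ |z1|+|z2| = 11.5543 (verified)


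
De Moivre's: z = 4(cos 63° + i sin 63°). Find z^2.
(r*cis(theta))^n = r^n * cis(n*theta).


r^2 = 4^2 = 16
n*theta = 2*63° = 126° = 126° (mod 360)
a = 16*cos(126°) = -9.4046
b = 16*sin(126°) = 12.9443

16 cis(126°) = -9.4046 + 12.9443i


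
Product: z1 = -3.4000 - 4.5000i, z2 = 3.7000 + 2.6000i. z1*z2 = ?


Real = -3.4*3.7 - (-4.5)*2.6 = -12.58 - (-11.7) = -0.88
Imag = -3.4*2.6 + 3.7*(-4.5) = -8.84 - (16.65) = -25.49

-0.8800 - 25.4900i


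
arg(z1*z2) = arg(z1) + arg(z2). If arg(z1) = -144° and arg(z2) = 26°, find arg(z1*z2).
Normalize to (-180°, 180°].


arg(z1*z2) = -144° + 26° = -118°
Normalized to (-180°, 180°]: -118°

-118°


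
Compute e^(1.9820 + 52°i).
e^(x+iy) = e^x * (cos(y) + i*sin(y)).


e^1.9820 = 7.2572
cos(52°) = 0.61566
sin(52°) = 0.788011
Real = 7.2572*0.61566 = 4.4680
Imag = 7.2572*0.788011 = 5.7188

4.4680 + 5.7188i


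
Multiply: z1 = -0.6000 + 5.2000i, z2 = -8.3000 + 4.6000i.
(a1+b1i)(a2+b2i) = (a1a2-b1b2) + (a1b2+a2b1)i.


Real = -0.6*(-8.3) - 5.2*4.6 = 4.98 - 23.92 = -18.94
Imag = -0.6*4.6 - (8.3)*5.2 = -2.76 - (43.16) = -45.92

-18.9400 - 45.9200i


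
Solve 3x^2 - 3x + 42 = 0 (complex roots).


disc = (-3)^2 - 4*3*42 = 9 - 504 = -495
sqrt(|disc|) = sqrt(495) = 22.2486
Real part = 3/(2*3) = 0.5000
Imag part = 22.2486/(2*3) = 3.7081

0.5000 ± 3.7081i


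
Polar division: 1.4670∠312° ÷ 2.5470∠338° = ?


r = 1.4670 / 2.5470 = 0.5760
theta = 312° - 338° = -26° = 334° (mod 360)

0.5760 cis(334°)


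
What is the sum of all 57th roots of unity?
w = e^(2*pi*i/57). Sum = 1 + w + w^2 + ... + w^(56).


The sum of all 57th roots of unity is 0.
Geometric series: (1 - w^57)/(1 - w) = (1-1)/(1-w) = 0 since w^57 = 1, w ≠ 1.
Alternatively: coefficient of z^56 in z^57 - 1 is 0.

0


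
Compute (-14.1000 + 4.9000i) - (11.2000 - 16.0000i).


Real: -14.1 - 11.2 = -25.3
Imag: 4.9 + 16 = 20.9

-25.3000 + 20.9000i


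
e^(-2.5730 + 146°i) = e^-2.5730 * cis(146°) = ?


e^-2.5730 = 0.0763
cos(146°) = -0.829
sin(146°) = 0.5592
Real = 0.0763*(-0.829) = -0.0633
Imag = 0.0763*0.5592 = 0.0427

-0.0633 + 0.0427i


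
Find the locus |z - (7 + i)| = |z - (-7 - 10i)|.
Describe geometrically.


Equal distances means the locus is the perpendicular bisector of z1 and z2.
Midpoint = ((7+(-7))/2, (1+(-10))/2) = (0, -4.5000)

Perpendicular bisector through (0, -4.5000)


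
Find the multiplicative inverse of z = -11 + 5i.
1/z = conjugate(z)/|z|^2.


|z|^2 = 121+25 = 146
1/z = (-11 - 5i)/146

1/z = -0.0753 - 0.0342i


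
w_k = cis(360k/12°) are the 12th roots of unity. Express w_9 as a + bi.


Angle = 360*9/12 = 270°
a = cos(270°) = 0
b = sin(270°) = -1.0000

0 - 1.0000i


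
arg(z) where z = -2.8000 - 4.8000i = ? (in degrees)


Re = -2.8, Im = -4.8
arg = atan2(-4.8, -2.8) = -120.2564 degrees

arg(z) = -120.2564 degrees


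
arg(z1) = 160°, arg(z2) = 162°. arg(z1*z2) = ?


arg(z1*z2) = 160° + 162° = 322°
Normalized to (-180°, 180°]: -38°

-38°


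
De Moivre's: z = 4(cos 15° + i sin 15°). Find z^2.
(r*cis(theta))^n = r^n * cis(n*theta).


r^2 = 4^2 = 16
n*theta = 2*15° = 30° = 30° (mod 360)
a = 16*cos(30°) = 13.8564
b = 16*sin(30°) = 8.0000

16 cis(30°) = 13.8564 + 8.0000i


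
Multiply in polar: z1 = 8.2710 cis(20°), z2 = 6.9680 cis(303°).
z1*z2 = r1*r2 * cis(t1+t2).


r = 8.2710 * 6.9680 = 57.6323
theta = 20° + 303° = 323° = 323° (mod 360)

57.6323 cis(323°)


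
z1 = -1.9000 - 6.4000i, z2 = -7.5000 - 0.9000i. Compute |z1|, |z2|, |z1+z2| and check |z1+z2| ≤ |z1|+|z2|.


|z1| = sqrt((-1.9)^2 + (-6.4)^2) = sqrt(44.57) = 6.6761
|z2| = sqrt((-7.5)^2 + (-0.9)^2) = sqrt(57.06) = 7.5538
z1+z2 = -9.4000 - 7.3000i
|z1+z2| = sqrt(141.65) = 11.9017
|z1|+|z2| = 6.6761 + 7.5538 = 14.2299

|z1+z2| = 11.9017 ≤ |z1|+|z2| = 14.2299 (verified)


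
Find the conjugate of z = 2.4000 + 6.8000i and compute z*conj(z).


z_bar = 2.4000 - 6.8000i
z*z_bar = 2.4^2 + 6.8^2 = 5.76 + 46.24 = 52

z_bar = 2.4000 - 6.8000i, z*z_bar = 52


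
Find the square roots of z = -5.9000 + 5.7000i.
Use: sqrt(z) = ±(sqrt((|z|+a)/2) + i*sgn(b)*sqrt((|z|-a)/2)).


|z| = sqrt(34.81+32.49) = 8.2037
sqrt((|z|+a)/2) = sqrt((8.2037+(-5.9))/2) = sqrt(1.1518) = 1.0732
sqrt((|z|-a)/2) = sqrt((8.2037-(-5.9))/2) = sqrt(7.0518) = 2.6555

±(1.0732 + 2.6555i) i.e. 1.0732 + 2.6555i and -1.0732 - 2.6555i


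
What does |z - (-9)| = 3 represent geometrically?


|z - z0| = r is a circle with center z0 and radius r.
Center = (-9, 0), radius = 3

Circle with center (-9, 0) and radius 3


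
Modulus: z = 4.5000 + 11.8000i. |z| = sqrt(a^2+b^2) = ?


|z| = sqrt(4.5^2 + 11.8^2) = sqrt(20.25 + 139.24) = sqrt(159.49) = 12.6289

|z| = 12.6289


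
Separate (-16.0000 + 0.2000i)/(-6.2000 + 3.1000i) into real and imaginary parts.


Multiply by conjugate: (-16.0000 + 0.2000i)(-6.2000 - 3.1000i) / ((-6.2)^2 + 3.1^2)
Numerator real = -16*(-6.2) + 0.2*3.1 = 99.82
Numerator imag = 0.2*(-6.2) - (-16)*3.1 = 48.36
Denominator = 48.05
Re(z) = 99.82/48.05 = 2.0774
Im(z) = 48.36/48.05 = 1.0065

Re(z) = 2.0774, Im(z) = 1.0065


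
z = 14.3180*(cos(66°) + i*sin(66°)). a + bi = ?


a = 14.3180*cos(66°) = 14.3180*0.40674 = 5.8237
b = 14.3180*sin(66°) = 14.3180*0.913545 = 13.0801

5.8237 + 13.0801i


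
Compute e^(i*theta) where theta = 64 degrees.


cos(64°) = 0.4384
sin(64°) = 0.8988

e^(i*64°) = 0.4384 + 0.8988i


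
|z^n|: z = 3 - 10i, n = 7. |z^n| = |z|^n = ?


|z| = sqrt(9+100) = sqrt(109) = 10.4403
|z^7| = |z|^7 = (sqrt(109))^7 = 109^3 * sqrt(109) = 1295029*sqrt(109)

|z^7| = 1295029*sqrt(109) ≈ 13520499.6979


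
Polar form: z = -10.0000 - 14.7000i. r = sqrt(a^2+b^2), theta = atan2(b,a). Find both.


r = sqrt(100+216.09) = sqrt(316.09) = 17.7789
theta = atan2(-14.7, -10) = -124.2264 degrees

r = 17.7789, theta = -124.2264 degrees


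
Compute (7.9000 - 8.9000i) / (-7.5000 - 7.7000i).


Conjugate of z2 = -7.5000 + 7.7000i
Numerator: (7.9000 - 8.9000i)(-7.5000 + 7.7000i) = 9.2800 + 127.5800i
Denominator: (-7.5)^2 + (-7.7)^2 = 115.54
Result = (9.2800 + 127.5800i)/115.54

0.0803 + 1.1042i


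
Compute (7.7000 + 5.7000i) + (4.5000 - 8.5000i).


Real: 7.7 + 4.5 = 12.2
Imag: 5.7 - 8.5 = -2.8

12.2000 - 2.8000i


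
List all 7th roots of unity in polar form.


The 7th roots of unity are cis(360k/7°) for k=0..6
Angle step = 360/7 = 51.4286°
Primitive root: cis(51.4286°)
Primitive root = 0.6235 + 0.7818i

7 roots at angles: 0°, 51.4286°, 102.8571°, 154.2857°, 205.7143°, 257.1429°, 308.5714°


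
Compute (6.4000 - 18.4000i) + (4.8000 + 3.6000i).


Real: 6.4 + 4.8 = 11.2
Imag: -18.4 + 3.6 = -14.8

11.2000 - 14.8000i


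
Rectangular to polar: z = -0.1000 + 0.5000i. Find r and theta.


r = sqrt(0.01+0.25) = sqrt(0.26) = 0.5099
theta = atan2(0.5, -0.1) = 101.3099 degrees

r = 0.5099, theta = 101.3099 degrees


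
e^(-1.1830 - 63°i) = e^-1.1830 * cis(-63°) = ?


e^-1.1830 = 0.3064
cos(-63°) = 0.454
sin(-63°) = -0.891
Real = 0.3064*0.454 = 0.1391
Imag = 0.3064*(-0.891) = -0.2730

0.1391 - 0.2730i


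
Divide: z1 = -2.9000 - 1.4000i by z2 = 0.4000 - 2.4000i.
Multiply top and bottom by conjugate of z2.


Conjugate of z2 = 0.4000 + 2.4000i
Numerator: (-2.9000 - 1.4000i)(0.4000 + 2.4000i) = 2.2000 - 7.5200i
Denominator: 0.4^2 + (-2.4)^2 = 5.92
Result = (2.2000 - 7.5200i)/5.92

0.3716 - 1.2703i


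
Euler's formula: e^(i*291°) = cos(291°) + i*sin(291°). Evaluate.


cos(291°) = 0.3584
sin(291°) = -0.9336

e^(i*291°) = 0.3584 - 0.9336i


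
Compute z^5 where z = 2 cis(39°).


r^5 = 2^5 = 32
n*theta = 5*39° = 195° = 195° (mod 360)
a = 32*cos(195°) = -30.9096
b = 32*sin(195°) = -8.2822

32 cis(195°) = -30.9096 - 8.2822i


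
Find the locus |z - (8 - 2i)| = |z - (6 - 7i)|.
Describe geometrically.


Equal distances means the locus is the perpendicular bisector of z1 and z2.
Midpoint = ((8+6)/2, (-2+(-7))/2) = (7.0000, -4.5000)

Perpendicular bisector through (7.0000, -4.5000)


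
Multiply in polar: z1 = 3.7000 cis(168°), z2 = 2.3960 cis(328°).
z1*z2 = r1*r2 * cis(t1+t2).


r = 3.7000 * 2.3960 = 8.8652
theta = 168° + 328° = 496° = 136° (mod 360)

8.8652 cis(136°)


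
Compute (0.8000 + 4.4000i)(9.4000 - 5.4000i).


Real = 0.8*9.4 - 4.4*(-5.4) = 7.52 - (-23.76) = 31.28
Imag = 0.8*(-5.4) + 9.4*4.4 = -4.32 + 41.36 = 37.04

31.2800 + 37.0400i


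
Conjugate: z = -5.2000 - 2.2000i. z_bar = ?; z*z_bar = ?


z_bar = -5.2000 + 2.2000i
z*z_bar = (-5.2)^2 + (-2.2)^2 = 27.04 + 4.84 = 31.88

z_bar = -5.2000 + 2.2000i, z*z_bar = 31.88


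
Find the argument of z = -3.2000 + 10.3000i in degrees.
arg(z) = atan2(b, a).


Re = -3.2, Im = 10.3
arg = atan2(10.3, -3.2) = 107.2590 degrees

arg(z) = 107.2590 degrees


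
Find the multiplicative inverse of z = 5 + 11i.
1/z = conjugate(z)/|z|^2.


|z|^2 = 25+121 = 146
1/z = (5 - 11i)/146

1/z = 0.0342 - 0.0753i


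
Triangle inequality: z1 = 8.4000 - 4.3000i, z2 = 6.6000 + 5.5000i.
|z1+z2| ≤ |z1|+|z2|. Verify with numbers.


|z1| = sqrt(8.4^2 + (-4.3)^2) = sqrt(89.05) = 9.4366
|z2| = sqrt(6.6^2 + 5.5^2) = sqrt(73.81) = 8.5913
z1+z2 = 15.0000 + 1.2000i
|z1+z2| = sqrt(226.44) = 15.0479
|z1|+|z2| = 9.4366 + 8.5913 = 18.0279

|z1+z2| = 15.0479 ≤ |z1|+|z2| = 18.0279 (verified)


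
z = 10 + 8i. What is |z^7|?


|z| = sqrt(100+64) = sqrt(164) = 12.8062
|z^7| = |z|^7 = (sqrt(164))^7 = 164^3 * sqrt(164) = 4410944*sqrt(164)

|z^7| = 4410944*sqrt(164) ≈ 56487644.8727


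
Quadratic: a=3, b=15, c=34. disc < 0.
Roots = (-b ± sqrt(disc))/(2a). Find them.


disc = 15^2 - 4*3*34 = 225 - 408 = -183
sqrt(|disc|) = sqrt(183) = 13.5277
Real part = -15/(2*3) = -2.5000
Imag part = 13.5277/(2*3) = 2.2546

-2.5000 ± 2.2546i


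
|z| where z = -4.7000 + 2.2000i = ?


|z| = sqrt((-4.7)^2 + 2.2^2) = sqrt(22.09 + 4.84) = sqrt(26.93) = 5.1894

|z| = 5.1894


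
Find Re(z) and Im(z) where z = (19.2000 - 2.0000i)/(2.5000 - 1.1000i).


Multiply by conjugate: (19.2000 - 2.0000i)(2.5000 + 1.1000i) / (2.5^2 + (-1.1)^2)
Numerator real = 19.2*2.5 - (2)*(-1.1) = 50.2
Numerator imag = -2*2.5 - 19.2*(-1.1) = 16.12
Denominator = 7.46
Re(z) = 50.2/7.46 = 6.7292
Im(z) = 16.12/7.46 = 2.1609

Re(z) = 6.7292, Im(z) = 2.1609


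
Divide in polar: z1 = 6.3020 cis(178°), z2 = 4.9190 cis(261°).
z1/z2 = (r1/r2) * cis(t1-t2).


r = 6.3020 / 4.9190 = 1.2812
theta = 178° - 261° = -83° = 277° (mod 360)

1.2812 cis(277°)


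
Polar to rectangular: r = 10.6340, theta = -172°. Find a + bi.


a = 10.6340*cos(-172°) = 10.6340*(-0.99027) = -10.5305
b = 10.6340*sin(-172°) = 10.6340*(-0.139173) = -1.4800

-10.5305 - 1.4800i


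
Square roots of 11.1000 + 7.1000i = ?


|z| = sqrt(123.21+50.41) = 13.1765
sqrt((|z|+a)/2) = sqrt((13.1765+11.1)/2) = sqrt(12.1382) = 3.4840
sqrt((|z|-a)/2) = sqrt((13.1765-11.1)/2) = sqrt(1.0382) = 1.0189

±(3.4840 + 1.0189i) i.e. 3.4840 + 1.0189i and -3.4840 - 1.0189i


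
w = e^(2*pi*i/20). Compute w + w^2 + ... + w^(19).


With w = e^(2*pi*i/20), all 20 of the 20th roots of unity w^0 = 1, w, ..., w^(19) sum to 0: 1 + w + ... + w^(19) = (1 - w^20)/(1 - w) = 0 since w^20 = 1, w ≠ 1.
Removing the root 1: w + w^2 + ... + w^(19) = 0 - 1 = -1

Sum = -1


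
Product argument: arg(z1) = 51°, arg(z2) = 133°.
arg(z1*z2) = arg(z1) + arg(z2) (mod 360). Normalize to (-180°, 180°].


arg(z1*z2) = 51° + 133° = 184°
Normalized to (-180°, 180°]: -176°

-176°


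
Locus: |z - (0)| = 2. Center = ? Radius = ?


|z - z0| = r is a circle with center z0 and radius r.
Center = (0, 0), radius = 2

Circle with center (0, 0) and radius 2


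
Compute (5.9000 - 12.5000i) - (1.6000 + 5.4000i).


Real: 5.9 - 1.6 = 4.3
Imag: -12.5 - 5.4 = -17.9

4.3000 - 17.9000i


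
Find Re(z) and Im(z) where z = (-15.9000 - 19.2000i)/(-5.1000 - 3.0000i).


Multiply by conjugate: (-15.9000 - 19.2000i)(-5.1000 + 3.0000i) / ((-5.1)^2 + (-3)^2)
Numerator real = -15.9*(-5.1) - (19.2)*(-3) = 138.69
Numerator imag = -19.2*(-5.1) - (-15.9)*(-3) = 50.22
Denominator = 35.01
Re(z) = 138.69/35.01 = 3.9614
Im(z) = 50.22/35.01 = 1.4344

Re(z) = 3.9614, Im(z) = 1.4344


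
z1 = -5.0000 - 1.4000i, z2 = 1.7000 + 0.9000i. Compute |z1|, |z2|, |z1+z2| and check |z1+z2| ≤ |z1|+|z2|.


|z1| = sqrt((-5)^2 + (-1.4)^2) = sqrt(26.96) = 5.1923
|z2| = sqrt(1.7^2 + 0.9^2) = sqrt(3.7) = 1.9235
z1+z2 = -3.3000 - 0.5000i
|z1+z2| = sqrt(11.14) = 3.3377
|z1|+|z2| = 5.1923 + 1.9235 = 7.1158

|z1+z2| = 3.3377 ≤ |z1|+|z2| = 7.1158 (verified)


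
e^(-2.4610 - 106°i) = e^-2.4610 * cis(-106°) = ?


e^-2.4610 = 0.0853
cos(-106°) = -0.2756
sin(-106°) = -0.9613
Real = 0.0853*(-0.2756) = -0.0235
Imag = 0.0853*(-0.9613) = -0.0820

-0.0235 - 0.0820i


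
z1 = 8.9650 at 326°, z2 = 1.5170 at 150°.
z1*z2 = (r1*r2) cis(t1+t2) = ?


r = 8.9650 * 1.5170 = 13.5999
theta = 326° + 150° = 476° = 116° (mod 360)

13.5999 cis(116°)


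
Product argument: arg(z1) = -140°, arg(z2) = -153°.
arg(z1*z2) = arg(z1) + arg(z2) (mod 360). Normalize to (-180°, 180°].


arg(z1*z2) = -140° - 153° = -293°
Normalized to (-180°, 180°]: 67°

67°


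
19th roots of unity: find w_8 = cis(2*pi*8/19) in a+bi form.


Angle = 360*8/19 = 151.5789°
a = cos(151.5789°) = -0.8795
b = sin(151.5789°) = 0.4759

-0.8795 + 0.4759i


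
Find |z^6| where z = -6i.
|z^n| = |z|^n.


|z| = sqrt(0+36) = sqrt(36) = 6
|z^6| = |z|^6 = 6^6 = 46656

|z^6| = 46656


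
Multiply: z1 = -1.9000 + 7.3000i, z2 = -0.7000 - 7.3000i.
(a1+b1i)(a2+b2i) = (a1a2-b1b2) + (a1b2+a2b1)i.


Real = -1.9*(-0.7) - 7.3*(-7.3) = 1.33 - (-53.29) = 54.62
Imag = -1.9*(-7.3) - (0.7)*7.3 = 13.87 - (5.11) = 8.76

54.6200 + 8.7600i


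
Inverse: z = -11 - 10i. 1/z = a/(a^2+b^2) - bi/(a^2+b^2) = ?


|z|^2 = 121+100 = 221
1/z = (-11 + 10i)/221

1/z = -0.0498 + 0.0452i


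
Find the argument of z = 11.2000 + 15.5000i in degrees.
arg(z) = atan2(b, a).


Re = 11.2, Im = 15.5
arg = atan2(15.5, 11.2) = 54.1489 degrees

arg(z) = 54.1489 degrees


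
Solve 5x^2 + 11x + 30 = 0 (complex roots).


disc = 11^2 - 4*5*30 = 121 - 600 = -479
sqrt(|disc|) = sqrt(479) = 21.8861
Real part = -11/(2*5) = -1.1000
Imag part = 21.8861/(2*5) = 2.1886

-1.1000 ± 2.1886i


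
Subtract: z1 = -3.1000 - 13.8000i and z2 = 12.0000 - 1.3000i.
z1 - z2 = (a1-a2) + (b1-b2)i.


Real: -3.1 - 12 = -15.1
Imag: -13.8 + 1.3 = -12.5

-15.1000 - 12.5000i


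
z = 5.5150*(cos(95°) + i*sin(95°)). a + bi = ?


a = 5.5150*cos(95°) = 5.5150*(-0.08716) = -0.4807
b = 5.5150*sin(95°) = 5.5150*0.9962 = 5.4940

-0.4807 + 5.4940i


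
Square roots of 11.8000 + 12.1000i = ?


|z| = sqrt(139.24+146.41) = 16.9012
sqrt((|z|+a)/2) = sqrt((16.9012+11.8)/2) = sqrt(14.3506) = 3.7882
sqrt((|z|-a)/2) = sqrt((16.9012-11.8)/2) = sqrt(2.5506) = 1.5971

±(3.7882 + 1.5971i) i.e. 3.7882 + 1.5971i and -3.7882 - 1.5971i


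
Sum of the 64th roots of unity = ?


The sum of all 64th roots of unity is 0.
Geometric series: (1 - w^64)/(1 - w) = (1-1)/(1-w) = 0 since w^64 = 1, w ≠ 1.
Alternatively: coefficient of z^63 in z^64 - 1 is 0.

0


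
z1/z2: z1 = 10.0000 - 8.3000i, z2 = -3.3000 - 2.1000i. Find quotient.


Conjugate of z2 = -3.3000 + 2.1000i
Numerator: (10.0000 - 8.3000i)(-3.3000 + 2.1000i) = -15.5700 + 48.3900i
Denominator: (-3.3)^2 + (-2.1)^2 = 15.3
Result = (-15.5700 + 48.3900i)/15.3

-1.0176 + 3.1627i


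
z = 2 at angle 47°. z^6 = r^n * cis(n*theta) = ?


r^6 = 2^6 = 64
n*theta = 6*47° = 282° = 282° (mod 360)
a = 64*cos(282°) = 13.3063
b = 64*sin(282°) = -62.6014

64 cis(282°) = 13.3063 - 62.6014i


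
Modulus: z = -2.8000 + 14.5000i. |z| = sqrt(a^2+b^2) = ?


|z| = sqrt((-2.8)^2 + 14.5^2) = sqrt(7.84 + 210.25) = sqrt(218.09) = 14.7679

|z| = 14.7679


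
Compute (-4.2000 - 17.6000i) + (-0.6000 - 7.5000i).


Real: -4.2 - 0.6 = -4.8
Imag: -17.6 - 7.5 = -25.1

-4.8000 - 25.1000i


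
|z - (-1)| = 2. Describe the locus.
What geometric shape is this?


|z - z0| = r is a circle with center z0 and radius r.
Center = (-1, 0), radius = 2

Circle with center (-1, 0) and radius 2


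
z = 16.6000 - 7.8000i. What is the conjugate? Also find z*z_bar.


z_bar = 16.6000 + 7.8000i
z*z_bar = 16.6^2 + (-7.8)^2 = 275.56 + 60.84 = 336.4

z_bar = 16.6000 + 7.8000i, z*z_bar = 336.4


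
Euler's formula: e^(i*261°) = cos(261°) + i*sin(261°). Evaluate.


cos(261°) = -0.1564
sin(261°) = -0.9877

e^(i*261°) = -0.1564 - 0.9877i


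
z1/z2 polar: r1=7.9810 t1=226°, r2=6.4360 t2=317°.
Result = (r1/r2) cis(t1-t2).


r = 7.9810 / 6.4360 = 1.2401
theta = 226° - 317° = -91° = 269° (mod 360)

1.2401 cis(269°)


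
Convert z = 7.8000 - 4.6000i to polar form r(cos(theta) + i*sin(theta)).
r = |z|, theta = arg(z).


r = sqrt(60.84+21.16) = sqrt(82) = 9.0554
theta = atan2(-4.6, 7.8) = -30.5297 degrees

r = 9.0554, theta = -30.5297 degrees


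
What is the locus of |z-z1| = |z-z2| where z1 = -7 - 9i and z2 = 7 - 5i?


Equal distances means the locus is the perpendicular bisector of z1 and z2.
Midpoint = ((-7+7)/2, (-9+(-5))/2) = (0, -7.0000)

Perpendicular bisector through (0, -7.0000)


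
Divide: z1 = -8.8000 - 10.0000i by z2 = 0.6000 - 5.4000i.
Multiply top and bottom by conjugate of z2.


Conjugate of z2 = 0.6000 + 5.4000i
Numerator: (-8.8000 - 10.0000i)(0.6000 + 5.4000i) = 48.7200 - 53.5200i
Denominator: 0.6^2 + (-5.4)^2 = 29.52
Result = (48.7200 - 53.5200i)/29.52

1.6504 - 1.8130i


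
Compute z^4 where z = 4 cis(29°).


r^4 = 4^4 = 256
n*theta = 4*29° = 116° = 116° (mod 360)
a = 256*cos(116°) = -112.2230
b = 256*sin(116°) = 230.0913

256 cis(116°) = -112.2230 + 230.0913i


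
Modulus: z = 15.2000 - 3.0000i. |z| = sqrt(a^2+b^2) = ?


|z| = sqrt(15.2^2 + (-3)^2) = sqrt(231.04 + 9) = sqrt(240.04) = 15.4932

|z| = 15.4932


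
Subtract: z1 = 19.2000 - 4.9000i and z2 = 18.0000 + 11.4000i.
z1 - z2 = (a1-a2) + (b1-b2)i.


Real: 19.2 - 18 = 1.2
Imag: -4.9 - 11.4 = -16.3

1.2000 - 16.3000i


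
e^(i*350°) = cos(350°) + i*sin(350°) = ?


cos(350°) = 0.9848
sin(350°) = -0.1736

e^(i*350°) = 0.9848 - 0.1736i


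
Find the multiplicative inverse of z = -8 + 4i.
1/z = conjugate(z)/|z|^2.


|z|^2 = 64+16 = 80
1/z = (-8 - 4i)/80

1/z = -0.1000 - 0.0500i


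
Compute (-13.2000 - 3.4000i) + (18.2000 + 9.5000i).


Real: -13.2 + 18.2 = 5
Imag: -3.4 + 9.5 = 6.1

5.0000 + 6.1000i


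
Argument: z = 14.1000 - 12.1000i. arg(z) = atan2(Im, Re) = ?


Re = 14.1, Im = -12.1
arg = atan2(-12.1, 14.1) = -40.6347 degrees

arg(z) = -40.6347 degrees


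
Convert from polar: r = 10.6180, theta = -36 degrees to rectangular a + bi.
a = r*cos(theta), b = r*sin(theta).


a = 10.6180*cos(-36°) = 10.6180*0.809017 = 8.5901
b = 10.6180*sin(-36°) = 10.6180*(-0.587785) = -6.2411

8.5901 - 6.2411i


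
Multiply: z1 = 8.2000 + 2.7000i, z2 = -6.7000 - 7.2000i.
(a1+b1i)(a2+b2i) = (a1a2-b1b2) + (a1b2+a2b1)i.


Real = 8.2*(-6.7) - 2.7*(-7.2) = -54.94 - (-19.44) = -35.5
Imag = 8.2*(-7.2) - (6.7)*2.7 = -59.04 - (18.09) = -77.13

-35.5000 - 77.1300i


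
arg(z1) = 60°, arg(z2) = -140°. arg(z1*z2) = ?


arg(z1*z2) = 60° - 140° = -80°
Normalized to (-180°, 180°]: -80°

-80°


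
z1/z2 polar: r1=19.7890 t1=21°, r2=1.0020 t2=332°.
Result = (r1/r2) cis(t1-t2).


r = 19.7890 / 1.0020 = 19.7495
theta = 21° - 332° = -311° = 49° (mod 360)

19.7495 cis(49°)


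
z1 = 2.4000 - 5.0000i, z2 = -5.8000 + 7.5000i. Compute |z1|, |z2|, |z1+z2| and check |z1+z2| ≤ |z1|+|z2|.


|z1| = sqrt(2.4^2 + (-5)^2) = sqrt(30.76) = 5.5462
|z2| = sqrt((-5.8)^2 + 7.5^2) = sqrt(89.89) = 9.4810
z1+z2 = -3.4000 + 2.5000i
|z1+z2| = sqrt(17.81) = 4.2202
|z1|+|z2| = 5.5462 + 9.4810 = 15.0272

|z1+z2| = 4.2202 ≤ |z1|+|z2| = 15.0272 (verified)


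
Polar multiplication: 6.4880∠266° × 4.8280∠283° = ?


r = 6.4880 * 4.8280 = 31.3241
theta = 266° + 283° = 549° = 189° (mod 360)

31.3241 cis(189°)


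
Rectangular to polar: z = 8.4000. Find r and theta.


r = sqrt(70.56+0) = sqrt(70.56) = 8.4000
theta = atan2(0, 8.4) = 0 degrees

r = 8.4000, theta = 0 degrees


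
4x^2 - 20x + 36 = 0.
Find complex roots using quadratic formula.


disc = (-20)^2 - 4*4*36 = 400 - 576 = -176
sqrt(|disc|) = sqrt(176) = 13.2665
Real part = 20/(2*4) = 2.5000
Imag part = 13.2665/(2*4) = 1.6583

2.5000 ± 1.6583i


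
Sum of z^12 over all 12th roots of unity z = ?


The roots are w_k = w^k with w = e^(2*pi*i/12), and (w^k)^12 = (w^12)^k.
So S = 1 + u + u^2 + ... + u^(11) with u = w^12.
12 = 1*12 + 0, so 12 is a multiple of 12 and u = (w^12)^1 = 1.
Every one of the 12 terms equals 1: S = 12

S = 12


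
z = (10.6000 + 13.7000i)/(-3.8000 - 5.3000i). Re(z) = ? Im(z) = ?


Multiply by conjugate: (10.6000 + 13.7000i)(-3.8000 + 5.3000i) / ((-3.8)^2 + (-5.3)^2)
Numerator real = 10.6*(-3.8) + 13.7*(-5.3) = -112.89
Numerator imag = 13.7*(-3.8) - 10.6*(-5.3) = 4.12
Denominator = 42.53
Re(z) = -112.89/42.53 = -2.6544
Im(z) = 4.12/42.53 = 0.0969

Re(z) = -2.6544, Im(z) = 0.0969


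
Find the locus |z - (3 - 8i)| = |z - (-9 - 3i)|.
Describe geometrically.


Equal distances means the locus is the perpendicular bisector of z1 and z2.
Midpoint = ((3+(-9))/2, (-8+(-3))/2) = (-3.0000, -5.5000)

Perpendicular bisector through (-3.0000, -5.5000)


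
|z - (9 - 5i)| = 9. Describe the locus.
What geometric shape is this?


|z - z0| = r is a circle with center z0 and radius r.
Center = (9, -5), radius = 9

Circle with center (9, -5) and radius 9


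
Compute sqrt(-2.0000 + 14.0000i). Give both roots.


|z| = sqrt(4+196) = 14.1421
sqrt((|z|+a)/2) = sqrt((14.1421+(-2))/2) = sqrt(6.0711) = 2.4640
sqrt((|z|-a)/2) = sqrt((14.1421-(-2))/2) = sqrt(8.0711) = 2.8410

±(2.4640 + 2.8410i) i.e. 2.4640 + 2.8410i and -2.4640 - 2.8410i


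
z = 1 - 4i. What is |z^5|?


|z| = sqrt(1+16) = sqrt(17) = 4.1231
|z^5| = |z|^5 = (sqrt(17))^5 = 17^2 * sqrt(17) = 289*sqrt(17)

|z^5| = 289*sqrt(17) ≈ 1191.5775


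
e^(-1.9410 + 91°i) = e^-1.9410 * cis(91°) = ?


e^-1.9410 = 0.14356
cos(91°) = -0.0175
sin(91°) = 0.9998
Real = 0.14356*(-0.0175) = -0.0025
Imag = 0.14356*0.9998 = 0.1435

-0.0025 + 0.1435i


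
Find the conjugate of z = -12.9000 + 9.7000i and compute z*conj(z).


z_bar = -12.9000 - 9.7000i
z*z_bar = (-12.9)^2 + 9.7^2 = 166.41 + 94.09 = 260.5

z_bar = -12.9000 - 9.7000i, z*z_bar = 260.5


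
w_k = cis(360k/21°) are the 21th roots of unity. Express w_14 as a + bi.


Angle = 360*14/21 = 240°
a = cos(240°) = -0.5000
b = sin(240°) = -0.8660

-0.5000 - 0.8660i


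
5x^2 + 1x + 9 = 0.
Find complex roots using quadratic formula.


disc = 1^2 - 4*5*9 = 1 - 180 = -179
sqrt(|disc|) = sqrt(179) = 13.3791
Real part = -1/(2*5) = -0.1000
Imag part = 13.3791/(2*5) = 1.3379

-0.1000 ± 1.3379i


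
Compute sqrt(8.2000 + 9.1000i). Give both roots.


|z| = sqrt(67.24+82.81) = 12.2495
sqrt((|z|+a)/2) = sqrt((12.2495+8.2)/2) = sqrt(10.2247) = 3.1976
sqrt((|z|-a)/2) = sqrt((12.2495-8.2)/2) = sqrt(2.0247) = 1.4229

±(3.1976 + 1.4229i) i.e. 3.1976 + 1.4229i and -3.1976 - 1.4229i


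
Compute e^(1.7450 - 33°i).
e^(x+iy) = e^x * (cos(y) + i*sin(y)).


e^1.7450 = 5.7259
cos(-33°) = 0.83867
sin(-33°) = -0.544639
Real = 5.7259*0.83867 = 4.8021
Imag = 5.7259*(-0.544639) = -3.1185

4.8021 - 3.1185i


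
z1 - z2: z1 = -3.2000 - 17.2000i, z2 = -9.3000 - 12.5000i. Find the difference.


Real: -3.2 + 9.3 = 6.1
Imag: -17.2 + 12.5 = -4.7

6.1000 - 4.7000i


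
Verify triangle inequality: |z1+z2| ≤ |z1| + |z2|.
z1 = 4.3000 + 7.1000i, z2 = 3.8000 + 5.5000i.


|z1| = sqrt(4.3^2 + 7.1^2) = sqrt(68.9) = 8.3006
|z2| = sqrt(3.8^2 + 5.5^2) = sqrt(44.69) = 6.6851
z1+z2 = 8.1000 + 12.6000i
|z1+z2| = sqrt(224.37) = 14.9790
|z1|+|z2| = 8.3006 + 6.6851 = 14.9857

|z1+z2| = 14.9790 ≤ |z1|+|z2| = 14.9857 (verified)


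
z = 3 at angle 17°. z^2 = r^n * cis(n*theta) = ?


r^2 = 3^2 = 9
n*theta = 2*17° = 34° = 34° (mod 360)
a = 9*cos(34°) = 7.4613
b = 9*sin(34°) = 5.0327

9 cis(34°) = 7.4613 + 5.0327i


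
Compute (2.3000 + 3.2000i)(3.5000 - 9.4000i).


Real = 2.3*3.5 - 3.2*(-9.4) = 8.05 - (-30.08) = 38.13
Imag = 2.3*(-9.4) + 3.5*3.2 = -21.62 + 11.2 = -10.42

38.1300 - 10.4200i


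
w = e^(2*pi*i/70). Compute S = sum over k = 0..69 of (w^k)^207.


The roots are w_k = w^k with w = e^(2*pi*i/70), and (w^k)^207 = (w^207)^k.
So S = 1 + u + u^2 + ... + u^(69) with u = w^207.
207 = 2*70 + 67, so 207 is not a multiple of 70: u = (w^70)^2 * w^67 = w^67 ≠ 1 (w is a primitive 70th root), while u^70 = (w^70)^207 = 1.
Geometric series: S = (1 - u^70)/(1 - u) = (1 - 1)/(1 - u) = 0

S = 0


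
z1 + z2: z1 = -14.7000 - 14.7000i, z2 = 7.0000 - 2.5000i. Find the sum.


Real: -14.7 + 7 = -7.7
Imag: -14.7 - 2.5 = -17.2

-7.7000 - 17.2000i


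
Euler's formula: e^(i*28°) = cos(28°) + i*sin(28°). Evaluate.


cos(28°) = 0.8829
sin(28°) = 0.4695

e^(i*28°) = 0.8829 + 0.4695i


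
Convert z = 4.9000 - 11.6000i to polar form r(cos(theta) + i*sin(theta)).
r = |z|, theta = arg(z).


r = sqrt(24.01+134.56) = sqrt(158.57) = 12.5925
theta = atan2(-11.6, 4.9) = -67.1001 degrees

r = 12.5925, theta = -67.1001 degrees


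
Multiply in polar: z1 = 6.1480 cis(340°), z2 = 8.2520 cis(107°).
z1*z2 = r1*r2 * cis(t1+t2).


r = 6.1480 * 8.2520 = 50.7333
theta = 340° + 107° = 447° = 87° (mod 360)

50.7333 cis(87°)


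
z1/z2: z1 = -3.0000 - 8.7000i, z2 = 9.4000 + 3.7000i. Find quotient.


Conjugate of z2 = 9.4000 - 3.7000i
Numerator: (-3.0000 - 8.7000i)(9.4000 - 3.7000i) = -60.3900 - 70.6800i
Denominator: 9.4^2 + 3.7^2 = 102.05
Result = (-60.3900 - 70.6800i)/102.05

-0.5918 - 0.6926i


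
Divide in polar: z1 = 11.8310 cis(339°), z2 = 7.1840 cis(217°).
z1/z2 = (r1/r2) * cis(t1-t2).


r = 11.8310 / 7.1840 = 1.6469
theta = 339° - 217° = 122° = 122° (mod 360)

1.6469 cis(122°)


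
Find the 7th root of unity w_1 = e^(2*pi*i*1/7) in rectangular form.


Angle = 360*1/7 = 51.4286°
a = cos(51.4286°) = 0.6235
b = sin(51.4286°) = 0.7818

0.6235 + 0.7818i
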